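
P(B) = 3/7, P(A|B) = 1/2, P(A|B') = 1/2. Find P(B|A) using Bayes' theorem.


P(A) = P(A|B)P(B) + P(A|B')P(B') = 1/2*3/7 + 1/2*4/7 = 1/2
P(B|A) = P(A|B)P(B)/P(A) = (3/14)/(1/2) = 3/7

3/7


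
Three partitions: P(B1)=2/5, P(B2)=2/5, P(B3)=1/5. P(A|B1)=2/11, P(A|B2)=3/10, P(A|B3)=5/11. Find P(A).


P(A) = P(A|B1)P(B1) + P(A|B2)P(B2) + P(A|B3)P(B3)
= 2/11*2/5 + 3/10*2/5 + 5/11*1/5
= 4/55 + 3/25 + 1/11 = 78/275

78/275


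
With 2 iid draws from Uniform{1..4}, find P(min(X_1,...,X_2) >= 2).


P(min >= 2) = P(all X_i >= 2) = (P(X_1 >= 2))^2
= (3/4)^2 = 9/16

9/16


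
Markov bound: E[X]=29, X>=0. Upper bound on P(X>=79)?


Markov: P(X >= a) <= E[X]/a
P(X >= 79) <= 29/79

29/79


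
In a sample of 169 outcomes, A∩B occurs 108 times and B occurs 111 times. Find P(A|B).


P(A|B) = P(A∩B)/P(B) = (108/169)/(111/169) = 108/111 = 36/37

36/37


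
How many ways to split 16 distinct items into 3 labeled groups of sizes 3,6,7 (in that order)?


16! = 20922789888000
Denominator: 3!=6 * 6!=720 * 7!=5040
Coefficient = 20922789888000 / 21772800 = 960960

960960


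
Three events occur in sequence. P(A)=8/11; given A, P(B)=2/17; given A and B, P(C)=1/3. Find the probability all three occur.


P(A∩B∩C) = P(A) * P(B|A) * P(C|A∩B)
= 8/11 * 2/17 * 1/3
= 16/187 * 1/3 = 16/561

16/561


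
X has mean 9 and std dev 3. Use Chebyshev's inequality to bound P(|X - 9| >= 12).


k = 12/3 = 4
Chebyshev: P(|X-mu| >= k*sigma) <= 1/k^2 = 1/4^2 = 1/16

1/16


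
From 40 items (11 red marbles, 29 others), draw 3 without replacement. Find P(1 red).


P(X=1) = C(11,1)*C(29,2) / C(40,3)
= 11*406 / 9880
= 4466/9880 = 2233/4940

2233/4940


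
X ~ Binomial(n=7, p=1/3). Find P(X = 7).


P(X=7) = C(7,7) * p^7 * (1-p)^0
= 1 * 1/2187 * 1
= 1/2187

1/2187


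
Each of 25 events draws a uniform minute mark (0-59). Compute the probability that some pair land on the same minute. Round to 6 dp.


P(all different) = prod((60-i)/60 for i=0..24) = 0.002832
P(at least one match) = 1 - 0.002832 = 0.997168

0.997168


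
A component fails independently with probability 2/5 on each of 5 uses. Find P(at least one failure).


P(at least one) = 1 - P(none)
P(none) = (1 - 2/5)^5 = (3/5)^5 = 243/3125
P(at least one) = 1 - 243/3125 = 2882/3125

2882/3125


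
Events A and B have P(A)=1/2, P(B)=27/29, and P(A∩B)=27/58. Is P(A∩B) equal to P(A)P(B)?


P(A)*P(B) = 1/2*27/29 = 27/58
P(A∩B) = 27/58, which equals P(A)P(B), so independent

Yes, A and B are independent


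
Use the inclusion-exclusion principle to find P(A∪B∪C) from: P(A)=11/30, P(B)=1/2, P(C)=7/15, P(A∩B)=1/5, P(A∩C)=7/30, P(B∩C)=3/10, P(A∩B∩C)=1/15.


P(A∪B∪C) = P(A)+P(B)+P(C) - P(AB)-P(AC)-P(BC) + P(ABC)
= 11/30+1/2+7/15 - 1/5-7/30-3/10 + 1/15
= 2/3

2/3


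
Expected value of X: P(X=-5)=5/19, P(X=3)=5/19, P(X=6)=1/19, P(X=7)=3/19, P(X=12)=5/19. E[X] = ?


E[X] = sum(x * P(x))
= -5*5/19 + 3*5/19 + 6*1/19 + 7*3/19 + 12*5/19
= 77/19

77/19


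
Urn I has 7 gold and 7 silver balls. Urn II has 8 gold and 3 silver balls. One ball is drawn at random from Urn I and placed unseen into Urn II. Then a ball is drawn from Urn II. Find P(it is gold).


P(transfer gold) = 7/14 = 1/2; P(transfer silver) = 1/2
If gold transferred: Urn II has 9 gold of 12, so P(gold|gold moved) = 3/4
If silver transferred: Urn II has 8 gold of 12, so P(gold|silver moved) = 2/3
By total probability: P(gold) = 1/2*3/4 + 1/2*2/3 = 17/24

17/24


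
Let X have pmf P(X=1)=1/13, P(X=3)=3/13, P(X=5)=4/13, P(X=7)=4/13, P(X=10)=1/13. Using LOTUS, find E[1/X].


E[1/X] = sum(g(x)*P(x))
= 1*1/13 + 1/3*3/13 + 1/5*4/13 + 1/7*4/13 + 1/10*1/13
= 243/910

243/910


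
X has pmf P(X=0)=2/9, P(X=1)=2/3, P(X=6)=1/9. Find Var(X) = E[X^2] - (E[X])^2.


E[X] = 4/3, E[X^2] = 14/3
Var(X) = E[X^2] - (E[X])^2 = 14/3 - (4/3)^2 = 26/9

26/9


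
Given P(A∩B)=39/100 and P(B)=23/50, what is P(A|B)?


P(A|B) = P(A∩B)/P(B) = (39/100)/(46/100) = 39/46

39/46


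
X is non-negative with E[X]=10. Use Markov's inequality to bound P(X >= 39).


Markov: P(X >= a) <= E[X]/a
P(X >= 39) <= 10/39

10/39


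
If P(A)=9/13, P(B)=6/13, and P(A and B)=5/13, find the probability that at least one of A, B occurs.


P(A∪B) = P(A) + P(B) - P(A∩B)
= 9/13 + 6/13 - 5/13 = 10/13

10/13


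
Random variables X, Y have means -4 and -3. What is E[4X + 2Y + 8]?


E[4X + 2Y + 8] = 4*E[X] + 2*E[Y] + 8
= (4)*(-4) + (2)*(-3) + (8)
= -16 - 6 + 8 = -14

-14


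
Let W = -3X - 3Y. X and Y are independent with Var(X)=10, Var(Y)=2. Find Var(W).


Independence => Cov(X,Y)=0
Var(-3X - 3Y) = (-3)^2*Var(X) + (-3)^2*Var(Y)
= 9*10 + 9*2 = 108

108


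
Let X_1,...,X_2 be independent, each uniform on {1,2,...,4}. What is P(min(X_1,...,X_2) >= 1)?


P(min >= 1) = P(all X_i >= 1) = (P(X_1 >= 1))^2
= (4/4)^2 = 1^2 = 1

1


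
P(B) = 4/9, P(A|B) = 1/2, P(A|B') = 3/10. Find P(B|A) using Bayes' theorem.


P(A) = P(A|B)P(B) + P(A|B')P(B') = 1/2*4/9 + 3/10*5/9 = 7/18
P(B|A) = P(A|B)P(B)/P(A) = (2/9)/(7/18) = 4/7

4/7


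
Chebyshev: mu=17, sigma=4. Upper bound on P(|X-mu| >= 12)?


k = 12/4 = 3
Chebyshev: P(|X-mu| >= k*sigma) <= 1/k^2 = 1/3^2 = 1/9

1/9


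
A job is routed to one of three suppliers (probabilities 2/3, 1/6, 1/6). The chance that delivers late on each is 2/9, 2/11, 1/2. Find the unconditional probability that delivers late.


P(A) = P(A|B1)P(B1) + P(A|B2)P(B2) + P(A|B3)P(B3)
= 2/9*2/3 + 2/11*1/6 + 1/2*1/6
= 4/27 + 1/33 + 1/12 = 311/1188

311/1188


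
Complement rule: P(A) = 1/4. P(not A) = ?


P(A') = 1 - P(A) = 1 - 1/4 = 3/4

3/4


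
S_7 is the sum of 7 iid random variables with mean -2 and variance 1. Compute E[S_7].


E[S_n] = n*E[X_1] = 7*-2 = -14

-14


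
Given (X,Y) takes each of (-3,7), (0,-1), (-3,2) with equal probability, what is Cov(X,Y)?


E[X]=-2, E[Y]=8/3, E[XY]=-9
Cov(X,Y) = E[XY] - E[X]E[Y] = -9 + 2*8/3 = -11/3

-11/3


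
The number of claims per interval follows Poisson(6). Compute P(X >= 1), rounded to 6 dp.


P(X>=1) = 1 - P(X<=0) = 1 - (e^(-6)*6^0/0!)
≈ 1 - 0.0024787522 = 0.9975212478
≈ 0.997521

0.997521


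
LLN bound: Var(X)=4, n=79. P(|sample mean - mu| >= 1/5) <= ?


Var(Xbar) = Var(X)/n = 4/79
Chebyshev: P(|Xbar-mu| >= 1/5) <= Var(Xbar)/(1/5)^2 = (4/79)/(1/25) = 100/79
Bound exceeds 1, so trivial bound: 1

1


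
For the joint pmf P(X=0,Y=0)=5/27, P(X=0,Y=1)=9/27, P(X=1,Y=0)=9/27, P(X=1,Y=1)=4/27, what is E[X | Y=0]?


P(Y=0) = 14/27
E[X|Y=0] = (0*5 + 1*9)/14 = 9/14

9/14


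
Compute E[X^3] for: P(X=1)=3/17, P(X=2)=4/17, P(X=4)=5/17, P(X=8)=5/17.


E[X^3] = sum(x^3 * P(x))
= 1*3/17 + 8*4/17 + 64*5/17 + 512*5/17
= 2915/17

2915/17


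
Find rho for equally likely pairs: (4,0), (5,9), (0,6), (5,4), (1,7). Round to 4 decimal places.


Cov(X,Y) = -1.2000, Var(X) = 4.4000, Var(Y) = 9.3600
rho = Cov/(sqrt(VarX)*sqrt(VarY)) = -0.1870

-0.1870


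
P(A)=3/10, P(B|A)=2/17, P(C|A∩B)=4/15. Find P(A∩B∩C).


P(A∩B∩C) = P(A) * P(B|A) * P(C|A∩B)
= 3/10 * 2/17 * 4/15
= 3/85 * 4/15 = 4/425

4/425


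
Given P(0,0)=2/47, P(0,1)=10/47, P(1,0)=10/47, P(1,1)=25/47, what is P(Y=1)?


P(Y=1) = P(0,1)+P(1,1) = 10/47 + 25/47 = 35/47

35/47


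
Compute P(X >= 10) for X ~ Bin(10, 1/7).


P(X>=10) = P(X=10)
= 1/282475249
= 1/282475249

1/282475249


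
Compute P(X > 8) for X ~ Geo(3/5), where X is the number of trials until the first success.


P(X > 8) = P(first 8 trials all fail) = (1-p)^8 = (2/5)^8 = 256/390625

256/390625


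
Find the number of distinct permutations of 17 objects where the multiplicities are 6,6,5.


17! = 355687428096000
Denominator: 6!=720 * 6!=720 * 5!=120
Coefficient = 355687428096000 / 62208000 = 5717712

5717712


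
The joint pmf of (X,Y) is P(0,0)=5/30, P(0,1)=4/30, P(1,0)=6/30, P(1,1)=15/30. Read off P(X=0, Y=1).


Read from table: P(X=0, Y=1) = 4/30 = 2/15

2/15


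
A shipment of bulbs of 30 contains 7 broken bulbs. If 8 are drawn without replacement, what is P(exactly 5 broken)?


P(X=5) = C(7,5)*C(23,3) / C(30,8)
= 21*1771 / 5852925
= 37191/5852925 = 539/84825

539/84825


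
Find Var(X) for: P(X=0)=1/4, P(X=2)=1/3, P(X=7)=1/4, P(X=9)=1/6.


E[X] = 47/12, E[X^2] = 325/12
Var(X) = E[X^2] - (E[X])^2 = 325/12 - (47/12)^2 = 1691/144

1691/144


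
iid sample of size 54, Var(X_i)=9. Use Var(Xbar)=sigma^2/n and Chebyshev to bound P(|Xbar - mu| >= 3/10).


Var(Xbar) = Var(X)/n = 9/54
Chebyshev: P(|Xbar-mu| >= 3/10) <= Var(Xbar)/(3/10)^2 = (1/6)/(9/100) = 50/27
Bound exceeds 1, so trivial bound: 1

1


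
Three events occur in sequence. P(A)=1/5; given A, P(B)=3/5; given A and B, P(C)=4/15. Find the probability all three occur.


P(A∩B∩C) = P(A) * P(B|A) * P(C|A∩B)
= 1/5 * 3/5 * 4/15
= 3/25 * 4/15 = 4/125

4/125


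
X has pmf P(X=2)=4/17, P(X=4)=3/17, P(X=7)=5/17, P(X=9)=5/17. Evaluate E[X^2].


E[X^2] = sum(x^2 * P(x))
= 4*4/17 + 16*3/17 + 49*5/17 + 81*5/17
= 42

42


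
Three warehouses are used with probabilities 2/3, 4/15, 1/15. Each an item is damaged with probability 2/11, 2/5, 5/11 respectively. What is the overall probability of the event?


P(A) = P(A|B1)P(B1) + P(A|B2)P(B2) + P(A|B3)P(B3)
= 2/11*2/3 + 2/5*4/15 + 5/11*1/15
= 4/33 + 8/75 + 1/33 = 71/275

71/275


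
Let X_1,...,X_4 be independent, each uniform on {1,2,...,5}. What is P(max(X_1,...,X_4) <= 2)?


P(max <= 2) = P(all X_i <= 2) = (P(X_1 <= 2))^4
= (2/5)^4 = 16/625

16/625


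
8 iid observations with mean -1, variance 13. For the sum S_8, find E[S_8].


E[S_n] = n*E[X_1] = 8*-1 = -8

-8


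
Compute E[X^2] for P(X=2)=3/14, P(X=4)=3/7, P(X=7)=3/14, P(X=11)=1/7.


E[X^2] = sum(g(x)*P(x))
= 4*3/14 + 16*3/7 + 49*3/14 + 121*1/7
= 71/2

71/2


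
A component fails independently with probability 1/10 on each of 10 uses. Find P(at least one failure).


P(at least one) = 1 - P(none)
P(none) = (1 - 1/10)^10 = (9/10)^10 = 3486784401/10000000000
P(at least one) = 1 - 3486784401/10000000000 = 6513215599/10000000000

6513215599/10000000000


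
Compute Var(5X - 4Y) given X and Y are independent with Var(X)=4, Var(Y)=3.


Independence => Cov(X,Y)=0
Var(5X - 4Y) = 5^2*Var(X) + (-4)^2*Var(Y)
= 25*4 + 16*3 = 148

148


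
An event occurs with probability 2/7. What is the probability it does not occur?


P(A') = 1 - P(A) = 1 - 2/7 = 5/7

5/7


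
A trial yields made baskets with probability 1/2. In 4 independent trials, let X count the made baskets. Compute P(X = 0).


P(X=0) = C(4,0) * p^0 * (1-p)^4
= 1 * 1 * 1/16
= 1/16

1/16


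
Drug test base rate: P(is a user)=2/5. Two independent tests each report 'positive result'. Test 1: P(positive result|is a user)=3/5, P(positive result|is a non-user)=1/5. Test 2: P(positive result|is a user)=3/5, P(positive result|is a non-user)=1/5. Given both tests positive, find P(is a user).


After test 1: P(+) = 3/5*2/5 + 1/5*3/5 = 9/25
P(B|+) = (6/25)/(9/25) = 2/3
After test 2 (use post1 as new prior): P(+) = 3/5*2/3 + 1/5*1/3 = 7/15
P(B|+,+) = (2/5)/(7/15) = 6/7

6/7


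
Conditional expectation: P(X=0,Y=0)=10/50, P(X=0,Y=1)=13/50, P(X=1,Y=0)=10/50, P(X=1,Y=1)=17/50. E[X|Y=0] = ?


P(Y=0) = 20/50
E[X|Y=0] = (0*10 + 1*10)/20 = 10/20 = 1/2

1/2


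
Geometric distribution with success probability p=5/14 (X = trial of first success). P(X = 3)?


P(X=3) = (1-p)^2 * p = (9/14)^2 * 5/14
= 81/196 * 5/14 = 405/2744

405/2744


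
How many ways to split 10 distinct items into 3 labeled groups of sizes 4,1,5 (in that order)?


10! = 3628800
Denominator: 4!=24 * 1!=1 * 5!=120
Coefficient = 3628800 / 2880 = 1260

1260


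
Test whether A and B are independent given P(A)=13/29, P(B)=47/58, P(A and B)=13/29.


P(A)*P(B) = 13/29*47/58 = 611/1682
P(A∩B) = 13/29 != 611/1682, so not independent

No, A and B are not independent


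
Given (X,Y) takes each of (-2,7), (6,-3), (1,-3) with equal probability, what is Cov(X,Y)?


E[X]=5/3, E[Y]=1/3, E[XY]=-35/3
Cov(X,Y) = E[XY] - E[X]E[Y] = -35/3 - 5/3*1/3 = -110/9

-110/9


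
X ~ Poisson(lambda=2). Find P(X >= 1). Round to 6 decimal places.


P(X>=1) = 1 - P(X<=0) = 1 - (e^(-2)*2^0/0!)
≈ 1 - 0.1353352832 = 0.8646647168
≈ 0.864665

0.864665


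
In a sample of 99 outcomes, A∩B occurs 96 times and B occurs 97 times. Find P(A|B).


P(A|B) = P(A∩B)/P(B) = (96/99)/(97/99) = 96/97

96/97


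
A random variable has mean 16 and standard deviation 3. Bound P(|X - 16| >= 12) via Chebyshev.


k = 12/3 = 4
Chebyshev: P(|X-mu| >= k*sigma) <= 1/k^2 = 1/4^2 = 1/16

1/16


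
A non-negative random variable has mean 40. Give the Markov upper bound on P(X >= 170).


Markov: P(X >= a) <= E[X]/a
P(X >= 170) <= 40/170 = 4/17

4/17


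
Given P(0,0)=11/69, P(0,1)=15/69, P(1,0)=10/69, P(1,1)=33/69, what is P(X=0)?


P(X=0) = P(0,0)+P(0,1) = 11/69 + 15/69 = 26/69

26/69


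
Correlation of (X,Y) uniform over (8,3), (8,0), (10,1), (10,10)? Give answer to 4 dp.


Cov(X,Y) = 2.0000, Var(X) = 1.0000, Var(Y) = 15.2500
rho = Cov/(sqrt(VarX)*sqrt(VarY)) = 0.5121

0.5121


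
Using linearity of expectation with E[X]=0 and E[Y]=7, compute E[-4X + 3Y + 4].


E[-4X + 3Y + 4] = -4*E[X] + 3*E[Y] + 4
= (-4)*(0) + (3)*(7) + (4)
= 0 + 21 + 4 = 25

25


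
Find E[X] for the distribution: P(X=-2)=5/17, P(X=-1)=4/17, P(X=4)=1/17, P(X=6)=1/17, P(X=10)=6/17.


E[X] = sum(x * P(x))
= -2*5/17 - 1*4/17 + 4*1/17 + 6*1/17 + 10*6/17
= 56/17

56/17


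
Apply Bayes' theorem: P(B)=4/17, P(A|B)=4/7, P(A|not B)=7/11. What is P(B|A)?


P(A) = P(A|B)P(B) + P(A|B')P(B') = 4/7*4/17 + 7/11*13/17 = 813/1309
P(B|A) = P(A|B)P(B)/P(A) = (16/119)/(813/1309) = 176/813

176/813


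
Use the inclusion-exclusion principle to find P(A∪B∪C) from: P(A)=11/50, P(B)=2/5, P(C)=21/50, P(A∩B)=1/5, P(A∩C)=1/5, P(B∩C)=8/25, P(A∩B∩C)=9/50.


P(A∪B∪C) = P(A)+P(B)+P(C) - P(AB)-P(AC)-P(BC) + P(ABC)
= 11/50+2/5+21/50 - 1/5-1/5-8/25 + 9/50
= 1/2

1/2


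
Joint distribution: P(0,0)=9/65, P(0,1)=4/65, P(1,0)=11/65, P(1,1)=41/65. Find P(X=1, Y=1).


Read from table: P(X=1, Y=1) = 41/65

41/65


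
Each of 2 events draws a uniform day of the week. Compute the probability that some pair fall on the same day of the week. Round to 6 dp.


P(all different) = prod((7-i)/7 for i=0..1) = 0.857143
P(at least one match) = 1 - 0.857143 = 0.142857

0.142857


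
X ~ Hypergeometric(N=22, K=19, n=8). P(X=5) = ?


P(X=5) = C(19,5)*C(3,3) / C(22,8)
= 11628*1 / 319770
= 11628/319770 = 2/55

2/55


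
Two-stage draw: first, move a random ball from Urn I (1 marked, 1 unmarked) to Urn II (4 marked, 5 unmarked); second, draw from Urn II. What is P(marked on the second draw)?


P(transfer marked) = 1/2; P(transfer unmarked) = 1/2
If marked transferred: Urn II has 5 marked of 10, so P(marked|marked moved) = 1/2
If unmarked transferred: Urn II has 4 marked of 10, so P(marked|unmarked moved) = 2/5
By total probability: P(marked) = 1/2*1/2 + 1/2*2/5 = 9/20

9/20


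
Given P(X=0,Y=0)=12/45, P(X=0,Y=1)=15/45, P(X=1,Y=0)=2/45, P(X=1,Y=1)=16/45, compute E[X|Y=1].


P(Y=1) = 31/45
E[X|Y=1] = (0*15 + 1*16)/31 = 16/31

16/31


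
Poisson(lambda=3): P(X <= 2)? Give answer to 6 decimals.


P(X<=2) = e^(-3)*3^0/0! + e^(-3)*3^1/1! + e^(-3)*3^2/2!
≈ 0.0497870684 + 0.1493612051 + 0.2240418077
= 0.4231900812
≈ 0.423190

0.423190


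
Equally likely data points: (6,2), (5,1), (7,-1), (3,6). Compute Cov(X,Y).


E[X]=21/4, E[Y]=2, E[XY]=7
Cov(X,Y) = E[XY] - E[X]E[Y] = 7 - 21/4*2 = -7/2

-7/2


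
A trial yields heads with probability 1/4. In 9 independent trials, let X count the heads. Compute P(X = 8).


P(X=8) = C(9,8) * p^8 * (1-p)^1
= 9 * 1/65536 * 3/4
= 27/262144

27/262144


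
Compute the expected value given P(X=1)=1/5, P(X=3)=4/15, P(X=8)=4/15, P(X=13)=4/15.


E[X] = sum(x * P(x))
= 1*1/5 + 3*4/15 + 8*4/15 + 13*4/15
= 33/5

33/5


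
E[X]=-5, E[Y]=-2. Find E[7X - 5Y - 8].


E[7X - 5Y - 8] = 7*E[X] - 5*E[Y] - 8
= (7)*(-5) + (-5)*(-2) + (-8)
= -35 + 10 - 8 = -33

-33


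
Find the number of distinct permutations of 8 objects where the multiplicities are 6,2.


8! = 40320
Denominator: 6!=720 * 2!=2
Coefficient = 40320 / 1440 = 28

28


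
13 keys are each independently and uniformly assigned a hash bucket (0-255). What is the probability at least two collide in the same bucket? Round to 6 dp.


P(all different) = prod((256-i)/256 for i=0..12) = 0.733615
P(at least one match) = 1 - 0.733615 = 0.266385

0.266385


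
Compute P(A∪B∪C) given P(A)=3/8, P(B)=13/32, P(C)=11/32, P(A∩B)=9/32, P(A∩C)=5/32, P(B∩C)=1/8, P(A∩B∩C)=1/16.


P(A∪B∪C) = P(A)+P(B)+P(C) - P(AB)-P(AC)-P(BC) + P(ABC)
= 3/8+13/32+11/32 - 9/32-5/32-1/8 + 1/16
= 5/8

5/8


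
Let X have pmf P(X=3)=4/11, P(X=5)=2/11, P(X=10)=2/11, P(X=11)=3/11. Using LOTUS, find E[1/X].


E[1/X] = sum(g(x)*P(x))
= 1/3*4/11 + 1/5*2/11 + 1/10*2/11 + 1/11*3/11
= 364/1815

364/1815


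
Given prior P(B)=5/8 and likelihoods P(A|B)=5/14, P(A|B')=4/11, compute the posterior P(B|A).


P(A) = P(A|B)P(B) + P(A|B')P(B') = 5/14*5/8 + 4/11*3/8 = 443/1232
P(B|A) = P(A|B)P(B)/P(A) = (25/112)/(443/1232) = 275/443

275/443


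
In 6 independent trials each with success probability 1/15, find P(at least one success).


P(at least one) = 1 - P(none)
P(none) = (1 - 1/15)^6 = (14/15)^6 = 7529536/11390625
P(at least one) = 1 - 7529536/11390625 = 3861089/11390625

3861089/11390625


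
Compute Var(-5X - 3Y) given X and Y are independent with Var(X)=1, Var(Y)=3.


Independence => Cov(X,Y)=0
Var(-5X - 3Y) = (-5)^2*Var(X) + (-3)^2*Var(Y)
= 25*1 + 9*3 = 52

52


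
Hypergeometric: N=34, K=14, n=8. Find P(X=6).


P(X=6) = C(14,6)*C(20,2) / C(34,8)
= 3003*190 / 18156204
= 570570/18156204 = 8645/275094

8645/275094


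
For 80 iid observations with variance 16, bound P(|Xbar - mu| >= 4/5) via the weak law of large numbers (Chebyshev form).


Var(Xbar) = Var(X)/n = 16/80
Chebyshev: P(|Xbar-mu| >= 4/5) <= Var(Xbar)/(4/5)^2 = (1/5)/(16/25) = 5/16

5/16


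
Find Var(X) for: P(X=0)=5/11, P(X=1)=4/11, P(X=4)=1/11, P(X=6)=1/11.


E[X] = 14/11, E[X^2] = 56/11
Var(X) = E[X^2] - (E[X])^2 = 56/11 - (14/11)^2 = 420/121

420/121


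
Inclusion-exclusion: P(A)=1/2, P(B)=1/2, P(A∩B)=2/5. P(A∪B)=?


P(A∪B) = P(A) + P(B) - P(A∩B)
= 1/2 + 1/2 - 2/5 = 3/5

3/5


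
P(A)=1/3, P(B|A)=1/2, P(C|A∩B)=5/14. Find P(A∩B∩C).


P(A∩B∩C) = P(A) * P(B|A) * P(C|A∩B)
= 1/3 * 1/2 * 5/14
= 1/6 * 5/14 = 5/84

5/84


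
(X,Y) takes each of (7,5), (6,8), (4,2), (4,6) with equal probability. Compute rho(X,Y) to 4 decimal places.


Cov(X,Y) = 1.1875, Var(X) = 1.6875, Var(Y) = 4.6875
rho = Cov/(sqrt(VarX)*sqrt(VarY)) = 0.4222

0.4222


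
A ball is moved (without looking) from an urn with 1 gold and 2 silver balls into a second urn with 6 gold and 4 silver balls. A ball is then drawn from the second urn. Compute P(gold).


P(transfer gold) = 1/3; P(transfer silver) = 2/3
If gold transferred: Urn II has 7 gold of 11, so P(gold|gold moved) = 7/11
If silver transferred: Urn II has 6 gold of 11, so P(gold|silver moved) = 6/11
By total probability: P(gold) = 1/3*7/11 + 2/3*6/11 = 19/33

19/33


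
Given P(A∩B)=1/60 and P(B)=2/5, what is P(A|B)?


P(A|B) = P(A∩B)/P(B) = (1/60)/(24/60) = 1/24

1/24


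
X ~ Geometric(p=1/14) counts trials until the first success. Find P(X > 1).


P(X > 1) = P(first 1 trials all fail) = (1-p)^1 = (13/14)^1 = 13/14

13/14


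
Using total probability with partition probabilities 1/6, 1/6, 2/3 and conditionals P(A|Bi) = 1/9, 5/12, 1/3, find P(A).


P(A) = P(A|B1)P(B1) + P(A|B2)P(B2) + P(A|B3)P(B3)
= 1/9*1/6 + 5/12*1/6 + 1/3*2/3
= 1/54 + 5/72 + 2/9 = 67/216

67/216


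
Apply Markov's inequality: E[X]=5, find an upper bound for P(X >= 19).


Markov: P(X >= a) <= E[X]/a
P(X >= 19) <= 5/19

5/19


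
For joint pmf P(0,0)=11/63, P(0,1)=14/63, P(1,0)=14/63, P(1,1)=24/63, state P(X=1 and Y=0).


Read from table: P(X=1, Y=0) = 14/63 = 2/9

2/9


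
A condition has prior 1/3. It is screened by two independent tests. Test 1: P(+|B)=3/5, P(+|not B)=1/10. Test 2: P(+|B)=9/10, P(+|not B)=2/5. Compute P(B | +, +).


After test 1: P(+) = 3/5*1/3 + 1/10*2/3 = 4/15
P(B|+) = (1/5)/(4/15) = 3/4
After test 2 (use post1 as new prior): P(+) = 9/10*3/4 + 2/5*1/4 = 31/40
P(B|+,+) = (27/40)/(31/40) = 27/31

27/31


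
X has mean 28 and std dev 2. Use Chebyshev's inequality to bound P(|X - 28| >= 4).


k = 4/2 = 2
Chebyshev: P(|X-mu| >= k*sigma) <= 1/k^2 = 1/2^2 = 1/4

1/4


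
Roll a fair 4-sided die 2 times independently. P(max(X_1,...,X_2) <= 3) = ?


P(max <= 3) = P(all X_i <= 3) = (P(X_1 <= 3))^2
= (3/4)^2 = 9/16

9/16


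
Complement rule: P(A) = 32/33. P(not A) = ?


P(A') = 1 - P(A) = 1 - 32/33 = 1/33

1/33


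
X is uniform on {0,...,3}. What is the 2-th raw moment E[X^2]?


E[X^2] = (1/4) * sum(x^2 for x=0..3)
= 14/4 = 7/2

7/2


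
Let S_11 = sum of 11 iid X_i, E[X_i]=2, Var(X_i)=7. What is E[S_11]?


E[S_n] = n*E[X_1] = 11*2 = 22

22


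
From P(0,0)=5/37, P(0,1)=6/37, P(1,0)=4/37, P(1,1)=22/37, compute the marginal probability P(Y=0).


P(Y=0) = P(0,0)+P(1,0) = 5/37 + 4/37 = 9/37

9/37


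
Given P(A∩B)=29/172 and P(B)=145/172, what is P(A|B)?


P(A|B) = P(A∩B)/P(B) = (29/172)/(145/172) = 29/145 = 1/5

1/5


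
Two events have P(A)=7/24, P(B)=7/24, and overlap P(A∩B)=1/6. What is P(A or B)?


P(A∪B) = P(A) + P(B) - P(A∩B)
= 7/24 + 7/24 - 1/6 = 5/12

5/12


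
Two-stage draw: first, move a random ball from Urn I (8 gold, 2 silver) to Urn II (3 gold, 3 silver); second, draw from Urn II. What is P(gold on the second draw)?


P(transfer gold) = 8/10 = 4/5; P(transfer silver) = 1/5
If gold transferred: Urn II has 4 gold of 7, so P(gold|gold moved) = 4/7
If silver transferred: Urn II has 3 gold of 7, so P(gold|silver moved) = 3/7
By total probability: P(gold) = 4/5*4/7 + 1/5*3/7 = 19/35

19/35


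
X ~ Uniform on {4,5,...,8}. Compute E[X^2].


E[X^2] = (1/5) * sum(x^2 for x=4..8)
= 190/5 = 38

38


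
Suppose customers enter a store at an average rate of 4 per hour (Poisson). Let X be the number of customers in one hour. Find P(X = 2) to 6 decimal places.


P(X=2) = e^(-4) * 4^2 / 2!
≈ 0.01831563889 * 16 / 2
≈ 0.146525

0.146525


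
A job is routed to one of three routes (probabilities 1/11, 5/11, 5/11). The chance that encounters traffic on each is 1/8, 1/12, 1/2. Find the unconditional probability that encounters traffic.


P(A) = P(A|B1)P(B1) + P(A|B2)P(B2) + P(A|B3)P(B3)
= 1/8*1/11 + 1/12*5/11 + 1/2*5/11
= 1/88 + 5/132 + 5/22 = 73/264

73/264


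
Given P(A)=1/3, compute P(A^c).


P(A') = 1 - P(A) = 1 - 1/3 = 2/3

2/3


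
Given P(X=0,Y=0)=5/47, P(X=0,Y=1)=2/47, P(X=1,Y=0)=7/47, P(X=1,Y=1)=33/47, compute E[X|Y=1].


P(Y=1) = 35/47
E[X|Y=1] = (0*2 + 1*33)/35 = 33/35

33/35


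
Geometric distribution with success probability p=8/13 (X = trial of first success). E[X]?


For geometric (trials until first success), E[X] = 1/p = 1/(8/13) = 13/8

13/8


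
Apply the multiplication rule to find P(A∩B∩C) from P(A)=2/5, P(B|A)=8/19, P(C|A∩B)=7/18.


P(A∩B∩C) = P(A) * P(B|A) * P(C|A∩B)
= 2/5 * 8/19 * 7/18
= 16/95 * 7/18 = 56/855

56/855


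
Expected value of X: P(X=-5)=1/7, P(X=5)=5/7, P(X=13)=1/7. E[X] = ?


E[X] = sum(x * P(x))
= -5*1/7 + 5*5/7 + 13*1/7
= 33/7

33/7


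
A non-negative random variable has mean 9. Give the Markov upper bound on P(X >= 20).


Markov: P(X >= a) <= E[X]/a
P(X >= 20) <= 9/20

9/20


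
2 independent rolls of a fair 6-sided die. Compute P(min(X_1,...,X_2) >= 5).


P(min >= 5) = P(all X_i >= 5) = (P(X_1 >= 5))^2
= (2/6)^2 = (1/3)^2 = 1/9

1/9


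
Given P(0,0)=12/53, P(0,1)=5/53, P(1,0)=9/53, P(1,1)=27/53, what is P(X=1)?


P(X=1) = P(1,0)+P(1,1) = 9/53 + 27/53 = 36/53

36/53


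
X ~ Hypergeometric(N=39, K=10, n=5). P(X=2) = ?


P(X=2) = C(10,2)*C(29,3) / C(39,5)
= 45*3654 / 575757
= 164430/575757 = 2610/9139

2610/9139


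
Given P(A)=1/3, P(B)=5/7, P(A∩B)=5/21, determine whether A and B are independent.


P(A)*P(B) = 1/3*5/7 = 5/21
P(A∩B) = 5/21, which equals P(A)P(B), so independent

Yes, A and B are independent


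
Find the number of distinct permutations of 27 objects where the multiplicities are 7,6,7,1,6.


27! = 10888869450418352160768000000
Denominator: 7!=5040 * 6!=720 * 7!=5040 * 1!=1 * 6!=720
Coefficient = 10888869450418352160768000000 / 13168189440000 = 826907108227200

826907108227200


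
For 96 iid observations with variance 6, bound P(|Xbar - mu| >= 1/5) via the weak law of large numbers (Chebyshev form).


Var(Xbar) = Var(X)/n = 6/96
Chebyshev: P(|Xbar-mu| >= 1/5) <= Var(Xbar)/(1/5)^2 = (1/16)/(1/25) = 25/16
Bound exceeds 1, so trivial bound: 1

1


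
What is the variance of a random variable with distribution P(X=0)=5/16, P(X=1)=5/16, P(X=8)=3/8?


E[X] = 53/16, E[X^2] = 389/16
Var(X) = E[X^2] - (E[X])^2 = 389/16 - (53/16)^2 = 3415/256

3415/256


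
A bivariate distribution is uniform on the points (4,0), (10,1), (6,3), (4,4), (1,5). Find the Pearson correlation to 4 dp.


Cov(X,Y) = -3.2000, Var(X) = 8.8000, Var(Y) = 3.4400
rho = Cov/(sqrt(VarX)*sqrt(VarY)) = -0.5816

-0.5816


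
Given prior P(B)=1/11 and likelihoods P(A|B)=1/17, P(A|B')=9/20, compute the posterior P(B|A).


P(A) = P(A|B)P(B) + P(A|B')P(B') = 1/17*1/11 + 9/20*10/11 = 155/374
P(B|A) = P(A|B)P(B)/P(A) = (1/187)/(155/374) = 2/155

2/155


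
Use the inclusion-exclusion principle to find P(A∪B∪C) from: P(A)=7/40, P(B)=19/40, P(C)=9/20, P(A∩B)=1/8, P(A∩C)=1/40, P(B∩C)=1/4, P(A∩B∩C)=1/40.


P(A∪B∪C) = P(A)+P(B)+P(C) - P(AB)-P(AC)-P(BC) + P(ABC)
= 7/40+19/40+9/20 - 1/8-1/40-1/4 + 1/40
= 29/40

29/40


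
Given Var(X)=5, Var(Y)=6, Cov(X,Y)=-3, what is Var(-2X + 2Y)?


Var(-2X + 2Y) = (-2)^2*Var(X) + 2^2*Var(Y) + 2*(-2)*2*Cov(X,Y)
= 4*5 + 4*6 - 8*(-3)
= 20 + 24 + 24 = 68

68


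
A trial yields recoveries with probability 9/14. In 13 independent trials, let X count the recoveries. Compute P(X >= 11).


P(X>=11) = P(X=11) + P(X=12) + P(X=13)
= 30596533118775/396857386627072 + 18357919871265/793714773254144 + 2541865828329/793714773254144
= 10261606492143/99214346656768

10261606492143/99214346656768


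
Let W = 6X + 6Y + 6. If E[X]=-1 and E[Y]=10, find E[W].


E[6X + 6Y + 6] = 6*E[X] + 6*E[Y] + 6
= (6)*(-1) + (6)*(10) + (6)
= -6 + 60 + 6 = 60

60


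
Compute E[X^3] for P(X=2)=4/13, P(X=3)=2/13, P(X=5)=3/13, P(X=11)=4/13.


E[X^3] = sum(g(x)*P(x))
= 8*4/13 + 27*2/13 + 125*3/13 + 1331*4/13
= 445

445


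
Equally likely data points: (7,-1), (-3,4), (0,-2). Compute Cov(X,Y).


E[X]=4/3, E[Y]=1/3, E[XY]=-19/3
Cov(X,Y) = E[XY] - E[X]E[Y] = -19/3 - 4/3*1/3 = -61/9

-61/9


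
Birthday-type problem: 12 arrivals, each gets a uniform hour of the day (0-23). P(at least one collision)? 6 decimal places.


P(all different) = prod((24-i)/24 for i=0..11) = 0.035468
P(at least one match) = 1 - 0.035468 = 0.964532

0.964532


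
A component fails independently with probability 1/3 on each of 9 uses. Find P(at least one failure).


P(at least one) = 1 - P(none)
P(none) = (1 - 1/3)^9 = (2/3)^9 = 512/19683
P(at least one) = 1 - 512/19683 = 19171/19683

19171/19683


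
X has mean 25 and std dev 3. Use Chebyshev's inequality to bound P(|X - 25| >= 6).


k = 6/3 = 2
Chebyshev: P(|X-mu| >= k*sigma) <= 1/k^2 = 1/2^2 = 1/4

1/4


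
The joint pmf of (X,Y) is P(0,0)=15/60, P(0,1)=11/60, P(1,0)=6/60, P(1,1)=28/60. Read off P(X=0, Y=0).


Read from table: P(X=0, Y=0) = 15/60 = 1/4

1/4


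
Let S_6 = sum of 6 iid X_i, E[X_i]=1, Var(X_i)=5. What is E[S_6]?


E[S_n] = n*E[X_1] = 6*1 = 6

6


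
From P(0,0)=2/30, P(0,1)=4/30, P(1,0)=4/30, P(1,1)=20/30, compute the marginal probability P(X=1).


P(X=1) = P(1,0)+P(1,1) = 4/30 + 20/30 = 24/30 = 4/5

4/5


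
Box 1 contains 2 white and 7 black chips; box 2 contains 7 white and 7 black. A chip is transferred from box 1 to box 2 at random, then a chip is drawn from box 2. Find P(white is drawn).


P(transfer white) = 2/9; P(transfer black) = 7/9
If white transferred: Urn II has 8 white of 15, so P(white|white moved) = 8/15
If black transferred: Urn II has 7 white of 15, so P(white|black moved) = 7/15
By total probability: P(white) = 2/9*8/15 + 7/9*7/15 = 13/27

13/27


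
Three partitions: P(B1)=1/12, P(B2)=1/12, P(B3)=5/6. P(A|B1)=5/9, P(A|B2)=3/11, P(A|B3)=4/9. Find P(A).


P(A) = P(A|B1)P(B1) + P(A|B2)P(B2) + P(A|B3)P(B3)
= 5/9*1/12 + 3/11*1/12 + 4/9*5/6
= 5/108 + 1/44 + 10/27 = 29/66

29/66


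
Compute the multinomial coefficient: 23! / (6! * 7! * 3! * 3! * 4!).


23! = 25852016738884976640000
Denominator: 6!=720 * 7!=5040 * 3!=6 * 3!=6 * 4!=24
Coefficient = 25852016738884976640000 / 3135283200 = 8245512475200

8245512475200


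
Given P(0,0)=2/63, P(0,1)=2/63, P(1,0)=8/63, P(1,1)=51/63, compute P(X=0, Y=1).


Read from table: P(X=0, Y=1) = 2/63

2/63


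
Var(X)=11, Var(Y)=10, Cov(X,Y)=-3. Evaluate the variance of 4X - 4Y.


Var(4X - 4Y) = 4^2*Var(X) + (-4)^2*Var(Y) + 2*4*(-4)*Cov(X,Y)
= 16*11 + 16*10 - 32*(-3)
= 176 + 160 + 96 = 432

432


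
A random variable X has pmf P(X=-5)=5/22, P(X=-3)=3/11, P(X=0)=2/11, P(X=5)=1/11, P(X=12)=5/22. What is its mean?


E[X] = sum(x * P(x))
= -5*5/22 - 3*3/11 + 0*2/11 + 5*1/11 + 12*5/22
= 27/22

27/22


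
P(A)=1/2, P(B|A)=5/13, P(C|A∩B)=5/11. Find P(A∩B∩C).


P(A∩B∩C) = P(A) * P(B|A) * P(C|A∩B)
= 1/2 * 5/13 * 5/11
= 5/26 * 5/11 = 25/286

25/286


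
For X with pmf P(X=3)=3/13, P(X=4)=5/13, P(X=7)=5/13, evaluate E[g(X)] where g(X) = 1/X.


E[1/X] = sum(g(x)*P(x))
= 1/3*3/13 + 1/4*5/13 + 1/7*5/13
= 83/364

83/364


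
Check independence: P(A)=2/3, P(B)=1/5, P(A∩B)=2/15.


P(A)*P(B) = 2/3*1/5 = 2/15
P(A∩B) = 2/15, which equals P(A)P(B), so independent

Yes, A and B are independent


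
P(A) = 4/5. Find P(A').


P(A') = 1 - P(A) = 1 - 4/5 = 1/5

1/5


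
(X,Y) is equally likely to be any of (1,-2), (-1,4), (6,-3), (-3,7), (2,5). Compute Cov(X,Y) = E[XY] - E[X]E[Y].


E[X]=1, E[Y]=11/5, E[XY]=-7
Cov(X,Y) = E[XY] - E[X]E[Y] = -7 - 1*11/5 = -46/5

-46/5


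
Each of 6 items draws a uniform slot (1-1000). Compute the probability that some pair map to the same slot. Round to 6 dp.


P(all different) = prod((1000-i)/1000 for i=0..5) = 0.985085
P(at least one match) = 1 - 0.985085 = 0.014915

0.014915


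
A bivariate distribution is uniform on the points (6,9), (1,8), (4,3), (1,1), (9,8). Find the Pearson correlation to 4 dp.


Cov(X,Y) = 5.0400, Var(X) = 9.3600, Var(Y) = 10.1600
rho = Cov/(sqrt(VarX)*sqrt(VarY)) = 0.5168

0.5168


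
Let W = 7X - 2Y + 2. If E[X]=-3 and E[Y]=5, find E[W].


E[7X - 2Y + 2] = 7*E[X] - 2*E[Y] + 2
= (7)*(-3) + (-2)*(5) + (2)
= -21 - 10 + 2 = -29

-29


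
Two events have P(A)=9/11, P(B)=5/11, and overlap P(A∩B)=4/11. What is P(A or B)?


P(A∪B) = P(A) + P(B) - P(A∩B)
= 9/11 + 5/11 - 4/11 = 10/11

10/11


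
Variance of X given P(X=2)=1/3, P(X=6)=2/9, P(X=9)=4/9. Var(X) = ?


E[X] = 6, E[X^2] = 136/3
Var(X) = E[X^2] - (E[X])^2 = 136/3 - (6)^2 = 28/3

28/3


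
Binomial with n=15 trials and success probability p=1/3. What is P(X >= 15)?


P(X>=15) = P(X=15)
= 1/14348907
= 1/14348907

1/14348907


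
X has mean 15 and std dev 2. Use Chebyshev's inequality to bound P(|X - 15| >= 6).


k = 6/2 = 3
Chebyshev: P(|X-mu| >= k*sigma) <= 1/k^2 = 1/3^2 = 1/9

1/9


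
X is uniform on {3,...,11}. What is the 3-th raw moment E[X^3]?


E[X^3] = (1/9) * sum(x^3 for x=3..11)
= 4347/9 = 483

483


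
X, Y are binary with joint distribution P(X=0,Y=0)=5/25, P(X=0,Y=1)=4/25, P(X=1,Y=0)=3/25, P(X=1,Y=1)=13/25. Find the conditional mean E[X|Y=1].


P(Y=1) = 17/25
E[X|Y=1] = (0*4 + 1*13)/17 = 13/17

13/17


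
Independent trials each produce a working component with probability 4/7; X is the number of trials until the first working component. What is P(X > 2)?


P(X > 2) = P(first 2 trials all fail) = (1-p)^2 = (3/7)^2 = 9/49

9/49


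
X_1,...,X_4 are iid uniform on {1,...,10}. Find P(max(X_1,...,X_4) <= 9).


P(max <= 9) = P(all X_i <= 9) = (P(X_1 <= 9))^4
= (9/10)^4 = 6561/10000

6561/10000


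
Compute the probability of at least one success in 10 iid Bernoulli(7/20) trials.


P(at least one) = 1 - P(none)
P(none) = (1 - 7/20)^10 = (13/20)^10 = 137858491849/10240000000000
P(at least one) = 1 - 137858491849/10240000000000 = 10102141508151/10240000000000

10102141508151/10240000000000


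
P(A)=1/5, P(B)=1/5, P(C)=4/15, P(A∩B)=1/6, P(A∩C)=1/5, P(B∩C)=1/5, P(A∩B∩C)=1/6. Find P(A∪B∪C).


P(A∪B∪C) = P(A)+P(B)+P(C) - P(AB)-P(AC)-P(BC) + P(ABC)
= 1/5+1/5+4/15 - 1/6-1/5-1/5 + 1/6
= 4/15

4/15


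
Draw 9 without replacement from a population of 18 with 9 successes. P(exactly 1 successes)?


P(X=1) = C(9,1)*C(9,8) / C(18,9)
= 9*9 / 48620
= 81/48620

81/48620


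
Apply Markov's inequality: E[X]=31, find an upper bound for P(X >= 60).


Markov: P(X >= a) <= E[X]/a
P(X >= 60) <= 31/60

31/60


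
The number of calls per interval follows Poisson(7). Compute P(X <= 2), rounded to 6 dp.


P(X<=2) = e^(-7)*7^0/0! + e^(-7)*7^1/1! + e^(-7)*7^2/2!
≈ 0.0009118820 + 0.0063831738 + 0.0223411082
= 0.0296361640
≈ 0.029636

0.029636


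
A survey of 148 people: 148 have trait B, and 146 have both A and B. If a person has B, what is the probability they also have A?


P(A|B) = P(A∩B)/P(B) = (146/148)/(148/148) = 146/148 = 73/74

73/74


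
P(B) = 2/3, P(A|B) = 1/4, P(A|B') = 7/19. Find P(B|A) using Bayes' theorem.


P(A) = P(A|B)P(B) + P(A|B')P(B') = 1/4*2/3 + 7/19*1/3 = 11/38
P(B|A) = P(A|B)P(B)/P(A) = (1/6)/(11/38) = 19/33

19/33


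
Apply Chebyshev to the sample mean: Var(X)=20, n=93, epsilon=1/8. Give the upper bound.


Var(Xbar) = Var(X)/n = 20/93
Chebyshev: P(|Xbar-mu| >= 1/8) <= Var(Xbar)/(1/8)^2 = (20/93)/(1/64) = 1280/93
Bound exceeds 1, so trivial bound: 1

1


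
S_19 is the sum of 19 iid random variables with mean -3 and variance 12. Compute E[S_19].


E[S_n] = n*E[X_1] = 19*-3 = -57

-57


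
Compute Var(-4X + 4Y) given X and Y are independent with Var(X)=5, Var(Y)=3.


Independence => Cov(X,Y)=0
Var(-4X + 4Y) = (-4)^2*Var(X) + 4^2*Var(Y)
= 16*5 + 16*3 = 128

128


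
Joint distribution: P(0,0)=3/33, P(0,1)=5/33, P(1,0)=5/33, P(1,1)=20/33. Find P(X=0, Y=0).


Read from table: P(X=0, Y=0) = 3/33 = 1/11

1/11


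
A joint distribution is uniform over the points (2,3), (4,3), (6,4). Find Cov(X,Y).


E[X]=4, E[Y]=10/3, E[XY]=14
Cov(X,Y) = E[XY] - E[X]E[Y] = 14 - 4*10/3 = 2/3

2/3


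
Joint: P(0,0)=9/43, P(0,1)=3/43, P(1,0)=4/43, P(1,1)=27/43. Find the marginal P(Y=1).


P(Y=1) = P(0,1)+P(1,1) = 3/43 + 27/43 = 30/43

30/43


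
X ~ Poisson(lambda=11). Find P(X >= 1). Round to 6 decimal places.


P(X>=1) = 1 - P(X<=0) = 1 - (e^(-11)*11^0/0!)
≈ 1 - 0.0000167017 = 0.9999832983
≈ 0.999983

0.999983


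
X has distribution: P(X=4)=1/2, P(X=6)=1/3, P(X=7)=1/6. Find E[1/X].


E[1/X] = sum(g(x)*P(x))
= 1/4*1/2 + 1/6*1/3 + 1/7*1/6
= 103/504

103/504


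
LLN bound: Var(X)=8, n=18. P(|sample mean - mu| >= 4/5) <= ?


Var(Xbar) = Var(X)/n = 8/18
Chebyshev: P(|Xbar-mu| >= 4/5) <= Var(Xbar)/(4/5)^2 = (4/9)/(16/25) = 25/36

25/36


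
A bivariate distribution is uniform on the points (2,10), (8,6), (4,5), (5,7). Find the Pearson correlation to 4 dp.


Cov(X,Y) = -2.5000, Var(X) = 4.6875, Var(Y) = 3.5000
rho = Cov/(sqrt(VarX)*sqrt(VarY)) = -0.6172

-0.6172


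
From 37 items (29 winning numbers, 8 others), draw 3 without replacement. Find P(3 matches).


P(X=3) = C(29,3)*C(8,0) / C(37,3)
= 3654*1 / 7770
= 3654/7770 = 87/185

87/185


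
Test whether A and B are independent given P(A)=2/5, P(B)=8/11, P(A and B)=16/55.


P(A)*P(B) = 2/5*8/11 = 16/55
P(A∩B) = 16/55, which equals P(A)P(B), so independent

Yes, A and B are independent


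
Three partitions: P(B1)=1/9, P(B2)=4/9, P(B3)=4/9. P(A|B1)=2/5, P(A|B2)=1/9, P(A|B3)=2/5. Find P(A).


P(A) = P(A|B1)P(B1) + P(A|B2)P(B2) + P(A|B3)P(B3)
= 2/5*1/9 + 1/9*4/9 + 2/5*4/9
= 2/45 + 4/81 + 8/45 = 22/81

22/81


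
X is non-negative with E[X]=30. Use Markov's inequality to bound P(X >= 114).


Markov: P(X >= a) <= E[X]/a
P(X >= 114) <= 30/114 = 5/19

5/19


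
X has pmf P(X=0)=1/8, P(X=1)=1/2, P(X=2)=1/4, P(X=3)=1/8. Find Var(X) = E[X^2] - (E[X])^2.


E[X] = 11/8, E[X^2] = 21/8
Var(X) = E[X^2] - (E[X])^2 = 21/8 - (11/8)^2 = 47/64

47/64


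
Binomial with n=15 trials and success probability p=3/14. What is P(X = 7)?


P(X=7) = C(15,7) * p^7 * (1-p)^8
= 6435 * 2187/105413504 * 214358881/1475789056
= 3016746486126945/155568095557812224

3016746486126945/155568095557812224


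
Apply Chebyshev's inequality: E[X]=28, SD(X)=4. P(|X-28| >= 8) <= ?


k = 8/4 = 2
Chebyshev: P(|X-mu| >= k*sigma) <= 1/k^2 = 1/2^2 = 1/4

1/4


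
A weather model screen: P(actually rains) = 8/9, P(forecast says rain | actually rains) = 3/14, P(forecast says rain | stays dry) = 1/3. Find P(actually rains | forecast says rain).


P(A) = P(A|B)P(B) + P(A|B')P(B') = 3/14*8/9 + 1/3*1/9 = 43/189
P(B|A) = P(A|B)P(B)/P(A) = (4/21)/(43/189) = 36/43

36/43


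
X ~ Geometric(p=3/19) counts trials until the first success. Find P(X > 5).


P(X > 5) = P(first 5 trials all fail) = (1-p)^5 = (16/19)^5 = 1048576/2476099

1048576/2476099


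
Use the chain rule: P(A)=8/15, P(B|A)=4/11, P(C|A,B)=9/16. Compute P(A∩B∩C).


P(A∩B∩C) = P(A) * P(B|A) * P(C|A∩B)
= 8/15 * 4/11 * 9/16
= 32/165 * 9/16 = 6/55

6/55


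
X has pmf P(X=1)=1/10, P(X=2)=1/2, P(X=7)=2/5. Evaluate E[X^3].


E[X^3] = sum(x^3 * P(x))
= 1*1/10 + 8*1/2 + 343*2/5
= 1413/10

1413/10


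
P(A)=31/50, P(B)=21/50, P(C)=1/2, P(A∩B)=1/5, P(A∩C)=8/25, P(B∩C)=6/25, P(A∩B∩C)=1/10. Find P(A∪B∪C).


P(A∪B∪C) = P(A)+P(B)+P(C) - P(AB)-P(AC)-P(BC) + P(ABC)
= 31/50+21/50+1/2 - 1/5-8/25-6/25 + 1/10
= 22/25

22/25


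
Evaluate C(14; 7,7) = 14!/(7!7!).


14! = 87178291200
Denominator: 7!=5040 * 7!=5040
Coefficient = 87178291200 / 25401600 = 3432

3432


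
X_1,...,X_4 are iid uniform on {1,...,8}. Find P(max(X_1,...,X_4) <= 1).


P(max <= 1) = P(all X_i <= 1) = (P(X_1 <= 1))^4
= (1/8)^4 = 1/4096

1/4096


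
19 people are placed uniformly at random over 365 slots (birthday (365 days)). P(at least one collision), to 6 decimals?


P(all different) = prod((365-i)/365 for i=0..18) = 0.620881
P(at least one match) = 1 - 0.620881 = 0.379119

0.379119


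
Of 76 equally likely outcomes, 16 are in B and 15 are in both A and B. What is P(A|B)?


P(A|B) = P(A∩B)/P(B) = (15/76)/(16/76) = 15/16

15/16


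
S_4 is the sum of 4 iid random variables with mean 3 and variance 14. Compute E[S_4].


E[S_n] = n*E[X_1] = 4*3 = 12

12


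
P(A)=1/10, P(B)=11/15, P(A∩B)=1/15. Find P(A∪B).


P(A∪B) = P(A) + P(B) - P(A∩B)
= 1/10 + 11/15 - 1/15 = 23/30

23/30


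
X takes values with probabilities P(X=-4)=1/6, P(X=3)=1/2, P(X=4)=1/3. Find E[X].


E[X] = sum(x * P(x))
= -4*1/6 + 3*1/2 + 4*1/3
= 13/6

13/6


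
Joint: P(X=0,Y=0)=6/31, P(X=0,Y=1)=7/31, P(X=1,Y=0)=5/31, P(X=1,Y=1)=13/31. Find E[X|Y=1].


P(Y=1) = 20/31
E[X|Y=1] = (0*7 + 1*13)/20 = 13/20

13/20


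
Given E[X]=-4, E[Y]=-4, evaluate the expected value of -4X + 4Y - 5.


E[-4X + 4Y - 5] = -4*E[X] + 4*E[Y] - 5
= (-4)*(-4) + (4)*(-4) + (-5)
= 16 - 16 - 5 = -5

-5
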